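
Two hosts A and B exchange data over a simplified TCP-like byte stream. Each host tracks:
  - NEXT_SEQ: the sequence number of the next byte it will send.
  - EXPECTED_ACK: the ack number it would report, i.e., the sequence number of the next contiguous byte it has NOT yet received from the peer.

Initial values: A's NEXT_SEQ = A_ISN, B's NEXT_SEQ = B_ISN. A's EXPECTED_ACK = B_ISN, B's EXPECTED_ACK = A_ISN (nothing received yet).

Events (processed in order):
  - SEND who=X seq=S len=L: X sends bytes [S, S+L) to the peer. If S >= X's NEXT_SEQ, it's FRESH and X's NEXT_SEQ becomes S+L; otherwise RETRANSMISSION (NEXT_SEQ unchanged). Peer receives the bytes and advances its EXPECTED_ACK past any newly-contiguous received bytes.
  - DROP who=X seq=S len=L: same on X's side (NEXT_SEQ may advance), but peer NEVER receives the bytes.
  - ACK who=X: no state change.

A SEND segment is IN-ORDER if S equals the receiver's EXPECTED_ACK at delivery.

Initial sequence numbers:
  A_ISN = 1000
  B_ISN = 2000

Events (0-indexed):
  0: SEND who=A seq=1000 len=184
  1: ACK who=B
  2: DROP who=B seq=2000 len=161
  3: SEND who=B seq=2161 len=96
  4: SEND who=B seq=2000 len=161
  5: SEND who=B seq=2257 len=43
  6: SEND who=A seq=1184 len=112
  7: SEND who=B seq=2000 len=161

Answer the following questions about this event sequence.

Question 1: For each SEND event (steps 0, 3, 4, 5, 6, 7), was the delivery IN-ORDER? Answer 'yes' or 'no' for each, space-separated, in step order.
Answer: yes no yes yes yes no

Derivation:
Step 0: SEND seq=1000 -> in-order
Step 3: SEND seq=2161 -> out-of-order
Step 4: SEND seq=2000 -> in-order
Step 5: SEND seq=2257 -> in-order
Step 6: SEND seq=1184 -> in-order
Step 7: SEND seq=2000 -> out-of-order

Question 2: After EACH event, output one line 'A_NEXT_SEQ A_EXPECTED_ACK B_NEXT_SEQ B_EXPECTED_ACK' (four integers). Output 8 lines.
1184 2000 2000 1184
1184 2000 2000 1184
1184 2000 2161 1184
1184 2000 2257 1184
1184 2257 2257 1184
1184 2300 2300 1184
1296 2300 2300 1296
1296 2300 2300 1296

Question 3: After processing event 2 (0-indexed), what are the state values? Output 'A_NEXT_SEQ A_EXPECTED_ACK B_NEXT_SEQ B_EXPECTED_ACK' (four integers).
After event 0: A_seq=1184 A_ack=2000 B_seq=2000 B_ack=1184
After event 1: A_seq=1184 A_ack=2000 B_seq=2000 B_ack=1184
After event 2: A_seq=1184 A_ack=2000 B_seq=2161 B_ack=1184

1184 2000 2161 1184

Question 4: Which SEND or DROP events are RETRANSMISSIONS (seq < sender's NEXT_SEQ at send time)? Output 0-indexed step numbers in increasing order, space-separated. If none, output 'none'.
Step 0: SEND seq=1000 -> fresh
Step 2: DROP seq=2000 -> fresh
Step 3: SEND seq=2161 -> fresh
Step 4: SEND seq=2000 -> retransmit
Step 5: SEND seq=2257 -> fresh
Step 6: SEND seq=1184 -> fresh
Step 7: SEND seq=2000 -> retransmit

Answer: 4 7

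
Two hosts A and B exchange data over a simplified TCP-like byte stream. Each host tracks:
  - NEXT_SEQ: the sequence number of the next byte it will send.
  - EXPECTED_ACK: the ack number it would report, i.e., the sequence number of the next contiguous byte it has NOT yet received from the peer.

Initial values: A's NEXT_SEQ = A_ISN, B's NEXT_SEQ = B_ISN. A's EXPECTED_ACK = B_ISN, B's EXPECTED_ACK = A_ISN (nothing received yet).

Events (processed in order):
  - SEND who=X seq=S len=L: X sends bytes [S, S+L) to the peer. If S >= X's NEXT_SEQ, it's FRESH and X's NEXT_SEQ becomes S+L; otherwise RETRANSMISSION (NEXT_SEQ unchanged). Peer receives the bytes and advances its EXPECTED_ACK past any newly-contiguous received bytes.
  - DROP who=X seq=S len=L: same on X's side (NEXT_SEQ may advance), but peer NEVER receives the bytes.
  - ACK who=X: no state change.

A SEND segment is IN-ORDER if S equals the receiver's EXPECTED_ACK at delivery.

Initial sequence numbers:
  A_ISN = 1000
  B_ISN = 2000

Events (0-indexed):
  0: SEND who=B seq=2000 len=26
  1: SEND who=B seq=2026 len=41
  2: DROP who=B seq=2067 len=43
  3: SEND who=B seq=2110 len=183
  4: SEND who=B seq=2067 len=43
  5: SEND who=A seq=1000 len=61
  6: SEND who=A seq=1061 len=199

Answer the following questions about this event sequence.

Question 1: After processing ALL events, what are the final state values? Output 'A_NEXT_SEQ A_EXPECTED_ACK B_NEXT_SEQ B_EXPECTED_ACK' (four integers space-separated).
Answer: 1260 2293 2293 1260

Derivation:
After event 0: A_seq=1000 A_ack=2026 B_seq=2026 B_ack=1000
After event 1: A_seq=1000 A_ack=2067 B_seq=2067 B_ack=1000
After event 2: A_seq=1000 A_ack=2067 B_seq=2110 B_ack=1000
After event 3: A_seq=1000 A_ack=2067 B_seq=2293 B_ack=1000
After event 4: A_seq=1000 A_ack=2293 B_seq=2293 B_ack=1000
After event 5: A_seq=1061 A_ack=2293 B_seq=2293 B_ack=1061
After event 6: A_seq=1260 A_ack=2293 B_seq=2293 B_ack=1260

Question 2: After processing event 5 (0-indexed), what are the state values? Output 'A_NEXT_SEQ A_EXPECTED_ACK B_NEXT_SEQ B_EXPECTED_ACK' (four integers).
After event 0: A_seq=1000 A_ack=2026 B_seq=2026 B_ack=1000
After event 1: A_seq=1000 A_ack=2067 B_seq=2067 B_ack=1000
After event 2: A_seq=1000 A_ack=2067 B_seq=2110 B_ack=1000
After event 3: A_seq=1000 A_ack=2067 B_seq=2293 B_ack=1000
After event 4: A_seq=1000 A_ack=2293 B_seq=2293 B_ack=1000
After event 5: A_seq=1061 A_ack=2293 B_seq=2293 B_ack=1061

1061 2293 2293 1061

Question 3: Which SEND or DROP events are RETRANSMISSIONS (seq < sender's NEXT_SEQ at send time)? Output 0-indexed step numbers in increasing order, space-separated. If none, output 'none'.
Step 0: SEND seq=2000 -> fresh
Step 1: SEND seq=2026 -> fresh
Step 2: DROP seq=2067 -> fresh
Step 3: SEND seq=2110 -> fresh
Step 4: SEND seq=2067 -> retransmit
Step 5: SEND seq=1000 -> fresh
Step 6: SEND seq=1061 -> fresh

Answer: 4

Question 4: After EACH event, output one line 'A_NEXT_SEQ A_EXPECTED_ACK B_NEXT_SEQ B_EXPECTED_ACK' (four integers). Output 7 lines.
1000 2026 2026 1000
1000 2067 2067 1000
1000 2067 2110 1000
1000 2067 2293 1000
1000 2293 2293 1000
1061 2293 2293 1061
1260 2293 2293 1260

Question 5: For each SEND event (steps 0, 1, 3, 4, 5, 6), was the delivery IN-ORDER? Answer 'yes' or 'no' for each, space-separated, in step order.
Answer: yes yes no yes yes yes

Derivation:
Step 0: SEND seq=2000 -> in-order
Step 1: SEND seq=2026 -> in-order
Step 3: SEND seq=2110 -> out-of-order
Step 4: SEND seq=2067 -> in-order
Step 5: SEND seq=1000 -> in-order
Step 6: SEND seq=1061 -> in-order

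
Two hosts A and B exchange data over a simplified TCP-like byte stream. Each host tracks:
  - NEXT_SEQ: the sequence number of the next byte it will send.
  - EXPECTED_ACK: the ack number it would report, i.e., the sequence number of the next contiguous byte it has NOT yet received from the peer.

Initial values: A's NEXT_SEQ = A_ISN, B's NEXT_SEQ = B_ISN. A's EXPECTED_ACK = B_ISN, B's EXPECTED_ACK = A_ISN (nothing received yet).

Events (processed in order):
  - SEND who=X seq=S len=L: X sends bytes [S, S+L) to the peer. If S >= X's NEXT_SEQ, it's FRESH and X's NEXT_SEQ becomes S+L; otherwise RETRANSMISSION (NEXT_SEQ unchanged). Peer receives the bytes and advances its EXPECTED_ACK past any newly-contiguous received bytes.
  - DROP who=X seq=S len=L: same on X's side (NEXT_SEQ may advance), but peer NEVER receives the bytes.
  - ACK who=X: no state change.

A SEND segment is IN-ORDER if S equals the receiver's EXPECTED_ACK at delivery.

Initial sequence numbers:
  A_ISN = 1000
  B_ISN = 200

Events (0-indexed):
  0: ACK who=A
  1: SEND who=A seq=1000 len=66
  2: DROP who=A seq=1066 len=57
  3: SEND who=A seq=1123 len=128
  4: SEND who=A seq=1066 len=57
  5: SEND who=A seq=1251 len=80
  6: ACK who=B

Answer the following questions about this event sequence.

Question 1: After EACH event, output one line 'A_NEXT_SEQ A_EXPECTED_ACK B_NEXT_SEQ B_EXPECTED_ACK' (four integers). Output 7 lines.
1000 200 200 1000
1066 200 200 1066
1123 200 200 1066
1251 200 200 1066
1251 200 200 1251
1331 200 200 1331
1331 200 200 1331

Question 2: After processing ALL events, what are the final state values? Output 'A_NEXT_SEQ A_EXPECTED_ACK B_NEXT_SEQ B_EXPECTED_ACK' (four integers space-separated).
After event 0: A_seq=1000 A_ack=200 B_seq=200 B_ack=1000
After event 1: A_seq=1066 A_ack=200 B_seq=200 B_ack=1066
After event 2: A_seq=1123 A_ack=200 B_seq=200 B_ack=1066
After event 3: A_seq=1251 A_ack=200 B_seq=200 B_ack=1066
After event 4: A_seq=1251 A_ack=200 B_seq=200 B_ack=1251
After event 5: A_seq=1331 A_ack=200 B_seq=200 B_ack=1331
After event 6: A_seq=1331 A_ack=200 B_seq=200 B_ack=1331

Answer: 1331 200 200 1331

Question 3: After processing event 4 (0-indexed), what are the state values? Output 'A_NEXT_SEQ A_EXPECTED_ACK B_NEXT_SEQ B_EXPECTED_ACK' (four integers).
After event 0: A_seq=1000 A_ack=200 B_seq=200 B_ack=1000
After event 1: A_seq=1066 A_ack=200 B_seq=200 B_ack=1066
After event 2: A_seq=1123 A_ack=200 B_seq=200 B_ack=1066
After event 3: A_seq=1251 A_ack=200 B_seq=200 B_ack=1066
After event 4: A_seq=1251 A_ack=200 B_seq=200 B_ack=1251

1251 200 200 1251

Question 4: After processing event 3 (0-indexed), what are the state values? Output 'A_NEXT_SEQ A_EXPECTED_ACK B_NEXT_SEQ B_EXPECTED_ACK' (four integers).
After event 0: A_seq=1000 A_ack=200 B_seq=200 B_ack=1000
After event 1: A_seq=1066 A_ack=200 B_seq=200 B_ack=1066
After event 2: A_seq=1123 A_ack=200 B_seq=200 B_ack=1066
After event 3: A_seq=1251 A_ack=200 B_seq=200 B_ack=1066

1251 200 200 1066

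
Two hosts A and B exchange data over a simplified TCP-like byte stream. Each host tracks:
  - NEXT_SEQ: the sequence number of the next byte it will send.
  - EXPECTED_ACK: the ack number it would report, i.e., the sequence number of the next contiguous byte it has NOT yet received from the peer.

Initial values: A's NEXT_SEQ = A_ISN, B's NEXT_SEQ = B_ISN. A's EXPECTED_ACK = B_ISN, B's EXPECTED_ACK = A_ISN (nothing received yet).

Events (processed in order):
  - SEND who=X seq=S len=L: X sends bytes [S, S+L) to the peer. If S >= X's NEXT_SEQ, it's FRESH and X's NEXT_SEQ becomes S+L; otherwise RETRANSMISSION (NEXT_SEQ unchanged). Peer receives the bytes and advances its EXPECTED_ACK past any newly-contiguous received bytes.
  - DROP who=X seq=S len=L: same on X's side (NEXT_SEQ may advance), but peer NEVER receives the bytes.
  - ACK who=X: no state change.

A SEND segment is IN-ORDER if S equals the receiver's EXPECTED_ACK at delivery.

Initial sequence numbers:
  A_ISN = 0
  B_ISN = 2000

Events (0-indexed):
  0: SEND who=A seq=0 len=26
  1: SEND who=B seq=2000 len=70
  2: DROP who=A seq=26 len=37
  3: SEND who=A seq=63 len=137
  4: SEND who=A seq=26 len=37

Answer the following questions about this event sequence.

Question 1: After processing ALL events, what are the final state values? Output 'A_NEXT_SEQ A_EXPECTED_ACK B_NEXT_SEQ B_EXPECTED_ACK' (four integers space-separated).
After event 0: A_seq=26 A_ack=2000 B_seq=2000 B_ack=26
After event 1: A_seq=26 A_ack=2070 B_seq=2070 B_ack=26
After event 2: A_seq=63 A_ack=2070 B_seq=2070 B_ack=26
After event 3: A_seq=200 A_ack=2070 B_seq=2070 B_ack=26
After event 4: A_seq=200 A_ack=2070 B_seq=2070 B_ack=200

Answer: 200 2070 2070 200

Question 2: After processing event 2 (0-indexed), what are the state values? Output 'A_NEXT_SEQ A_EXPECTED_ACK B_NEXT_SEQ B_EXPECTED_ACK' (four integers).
After event 0: A_seq=26 A_ack=2000 B_seq=2000 B_ack=26
After event 1: A_seq=26 A_ack=2070 B_seq=2070 B_ack=26
After event 2: A_seq=63 A_ack=2070 B_seq=2070 B_ack=26

63 2070 2070 26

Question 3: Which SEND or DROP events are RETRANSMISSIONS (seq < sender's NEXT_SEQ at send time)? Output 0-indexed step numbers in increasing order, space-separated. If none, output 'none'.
Answer: 4

Derivation:
Step 0: SEND seq=0 -> fresh
Step 1: SEND seq=2000 -> fresh
Step 2: DROP seq=26 -> fresh
Step 3: SEND seq=63 -> fresh
Step 4: SEND seq=26 -> retransmit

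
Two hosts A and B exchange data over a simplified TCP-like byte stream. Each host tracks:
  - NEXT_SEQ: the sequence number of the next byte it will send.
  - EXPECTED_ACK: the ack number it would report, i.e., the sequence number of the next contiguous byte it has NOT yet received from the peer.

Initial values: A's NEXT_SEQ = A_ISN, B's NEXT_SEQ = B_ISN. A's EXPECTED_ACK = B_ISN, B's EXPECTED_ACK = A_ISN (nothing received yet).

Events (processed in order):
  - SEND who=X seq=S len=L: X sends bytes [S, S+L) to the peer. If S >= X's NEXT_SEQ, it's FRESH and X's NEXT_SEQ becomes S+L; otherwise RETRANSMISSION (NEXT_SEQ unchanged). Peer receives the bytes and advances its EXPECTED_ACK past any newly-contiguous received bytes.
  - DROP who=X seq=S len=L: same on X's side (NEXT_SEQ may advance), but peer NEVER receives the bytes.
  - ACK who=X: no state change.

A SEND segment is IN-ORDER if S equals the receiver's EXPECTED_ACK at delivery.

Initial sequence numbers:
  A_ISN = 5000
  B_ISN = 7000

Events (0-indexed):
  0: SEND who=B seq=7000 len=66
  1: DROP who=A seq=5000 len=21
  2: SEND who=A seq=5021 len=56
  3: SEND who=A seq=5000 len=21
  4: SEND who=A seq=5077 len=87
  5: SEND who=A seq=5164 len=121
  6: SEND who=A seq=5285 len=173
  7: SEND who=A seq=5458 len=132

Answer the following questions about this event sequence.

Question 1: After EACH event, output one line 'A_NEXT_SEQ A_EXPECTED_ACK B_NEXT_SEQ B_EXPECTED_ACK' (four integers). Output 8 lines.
5000 7066 7066 5000
5021 7066 7066 5000
5077 7066 7066 5000
5077 7066 7066 5077
5164 7066 7066 5164
5285 7066 7066 5285
5458 7066 7066 5458
5590 7066 7066 5590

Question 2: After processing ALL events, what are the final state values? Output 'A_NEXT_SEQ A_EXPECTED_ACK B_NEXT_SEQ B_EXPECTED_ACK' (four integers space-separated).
After event 0: A_seq=5000 A_ack=7066 B_seq=7066 B_ack=5000
After event 1: A_seq=5021 A_ack=7066 B_seq=7066 B_ack=5000
After event 2: A_seq=5077 A_ack=7066 B_seq=7066 B_ack=5000
After event 3: A_seq=5077 A_ack=7066 B_seq=7066 B_ack=5077
After event 4: A_seq=5164 A_ack=7066 B_seq=7066 B_ack=5164
After event 5: A_seq=5285 A_ack=7066 B_seq=7066 B_ack=5285
After event 6: A_seq=5458 A_ack=7066 B_seq=7066 B_ack=5458
After event 7: A_seq=5590 A_ack=7066 B_seq=7066 B_ack=5590

Answer: 5590 7066 7066 5590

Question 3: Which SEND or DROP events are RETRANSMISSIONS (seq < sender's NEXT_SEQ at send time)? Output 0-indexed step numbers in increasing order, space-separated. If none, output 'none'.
Answer: 3

Derivation:
Step 0: SEND seq=7000 -> fresh
Step 1: DROP seq=5000 -> fresh
Step 2: SEND seq=5021 -> fresh
Step 3: SEND seq=5000 -> retransmit
Step 4: SEND seq=5077 -> fresh
Step 5: SEND seq=5164 -> fresh
Step 6: SEND seq=5285 -> fresh
Step 7: SEND seq=5458 -> fresh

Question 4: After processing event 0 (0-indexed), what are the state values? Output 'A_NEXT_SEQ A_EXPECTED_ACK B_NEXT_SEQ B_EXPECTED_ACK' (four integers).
After event 0: A_seq=5000 A_ack=7066 B_seq=7066 B_ack=5000

5000 7066 7066 5000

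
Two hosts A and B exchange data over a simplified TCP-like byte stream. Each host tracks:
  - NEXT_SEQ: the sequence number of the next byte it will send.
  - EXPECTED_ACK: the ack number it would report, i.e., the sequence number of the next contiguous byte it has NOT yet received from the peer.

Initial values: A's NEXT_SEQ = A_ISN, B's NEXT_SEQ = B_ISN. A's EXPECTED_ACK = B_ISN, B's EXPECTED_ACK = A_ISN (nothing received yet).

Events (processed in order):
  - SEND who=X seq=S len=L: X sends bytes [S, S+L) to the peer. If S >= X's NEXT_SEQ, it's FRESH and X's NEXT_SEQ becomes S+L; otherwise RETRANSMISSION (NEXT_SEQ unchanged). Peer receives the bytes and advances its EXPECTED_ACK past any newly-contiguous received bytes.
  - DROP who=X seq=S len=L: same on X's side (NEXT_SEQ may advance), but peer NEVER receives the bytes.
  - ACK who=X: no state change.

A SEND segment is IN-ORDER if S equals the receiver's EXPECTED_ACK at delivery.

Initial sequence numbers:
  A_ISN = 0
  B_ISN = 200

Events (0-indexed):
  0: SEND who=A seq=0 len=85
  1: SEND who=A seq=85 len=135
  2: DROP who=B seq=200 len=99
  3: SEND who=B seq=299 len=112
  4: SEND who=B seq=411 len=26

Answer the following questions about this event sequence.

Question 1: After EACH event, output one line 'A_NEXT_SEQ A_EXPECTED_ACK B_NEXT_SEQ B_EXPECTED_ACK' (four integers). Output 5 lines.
85 200 200 85
220 200 200 220
220 200 299 220
220 200 411 220
220 200 437 220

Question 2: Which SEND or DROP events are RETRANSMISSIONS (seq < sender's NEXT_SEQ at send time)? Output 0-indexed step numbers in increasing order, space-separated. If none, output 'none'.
Answer: none

Derivation:
Step 0: SEND seq=0 -> fresh
Step 1: SEND seq=85 -> fresh
Step 2: DROP seq=200 -> fresh
Step 3: SEND seq=299 -> fresh
Step 4: SEND seq=411 -> fresh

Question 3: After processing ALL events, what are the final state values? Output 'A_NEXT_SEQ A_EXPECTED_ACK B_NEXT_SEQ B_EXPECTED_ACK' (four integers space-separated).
Answer: 220 200 437 220

Derivation:
After event 0: A_seq=85 A_ack=200 B_seq=200 B_ack=85
After event 1: A_seq=220 A_ack=200 B_seq=200 B_ack=220
After event 2: A_seq=220 A_ack=200 B_seq=299 B_ack=220
After event 3: A_seq=220 A_ack=200 B_seq=411 B_ack=220
After event 4: A_seq=220 A_ack=200 B_seq=437 B_ack=220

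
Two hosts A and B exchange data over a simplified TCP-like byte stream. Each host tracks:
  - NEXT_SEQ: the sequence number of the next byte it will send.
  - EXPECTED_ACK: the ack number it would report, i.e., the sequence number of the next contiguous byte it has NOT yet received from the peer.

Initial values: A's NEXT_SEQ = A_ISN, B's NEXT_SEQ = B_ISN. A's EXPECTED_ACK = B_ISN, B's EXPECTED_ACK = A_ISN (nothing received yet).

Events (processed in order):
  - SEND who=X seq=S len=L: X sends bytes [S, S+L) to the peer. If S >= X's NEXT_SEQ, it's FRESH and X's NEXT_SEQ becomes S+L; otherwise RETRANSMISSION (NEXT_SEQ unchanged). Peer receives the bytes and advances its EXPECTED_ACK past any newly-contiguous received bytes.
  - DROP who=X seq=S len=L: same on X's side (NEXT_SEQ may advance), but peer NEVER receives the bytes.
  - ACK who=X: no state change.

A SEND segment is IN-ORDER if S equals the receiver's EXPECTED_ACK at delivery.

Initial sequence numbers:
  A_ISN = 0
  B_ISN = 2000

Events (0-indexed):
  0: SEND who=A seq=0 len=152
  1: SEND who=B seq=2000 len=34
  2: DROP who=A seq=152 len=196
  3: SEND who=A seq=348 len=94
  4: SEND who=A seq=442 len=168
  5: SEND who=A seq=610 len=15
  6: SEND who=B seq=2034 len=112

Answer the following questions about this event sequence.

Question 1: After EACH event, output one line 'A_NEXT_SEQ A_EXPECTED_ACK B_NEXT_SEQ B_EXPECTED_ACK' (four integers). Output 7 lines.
152 2000 2000 152
152 2034 2034 152
348 2034 2034 152
442 2034 2034 152
610 2034 2034 152
625 2034 2034 152
625 2146 2146 152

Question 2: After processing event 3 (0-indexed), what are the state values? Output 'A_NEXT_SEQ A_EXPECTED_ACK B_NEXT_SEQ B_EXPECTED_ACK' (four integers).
After event 0: A_seq=152 A_ack=2000 B_seq=2000 B_ack=152
After event 1: A_seq=152 A_ack=2034 B_seq=2034 B_ack=152
After event 2: A_seq=348 A_ack=2034 B_seq=2034 B_ack=152
After event 3: A_seq=442 A_ack=2034 B_seq=2034 B_ack=152

442 2034 2034 152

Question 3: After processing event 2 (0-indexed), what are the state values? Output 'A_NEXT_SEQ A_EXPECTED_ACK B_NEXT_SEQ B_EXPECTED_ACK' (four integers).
After event 0: A_seq=152 A_ack=2000 B_seq=2000 B_ack=152
After event 1: A_seq=152 A_ack=2034 B_seq=2034 B_ack=152
After event 2: A_seq=348 A_ack=2034 B_seq=2034 B_ack=152

348 2034 2034 152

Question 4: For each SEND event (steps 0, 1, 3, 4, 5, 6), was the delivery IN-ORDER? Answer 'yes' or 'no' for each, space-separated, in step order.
Step 0: SEND seq=0 -> in-order
Step 1: SEND seq=2000 -> in-order
Step 3: SEND seq=348 -> out-of-order
Step 4: SEND seq=442 -> out-of-order
Step 5: SEND seq=610 -> out-of-order
Step 6: SEND seq=2034 -> in-order

Answer: yes yes no no no yes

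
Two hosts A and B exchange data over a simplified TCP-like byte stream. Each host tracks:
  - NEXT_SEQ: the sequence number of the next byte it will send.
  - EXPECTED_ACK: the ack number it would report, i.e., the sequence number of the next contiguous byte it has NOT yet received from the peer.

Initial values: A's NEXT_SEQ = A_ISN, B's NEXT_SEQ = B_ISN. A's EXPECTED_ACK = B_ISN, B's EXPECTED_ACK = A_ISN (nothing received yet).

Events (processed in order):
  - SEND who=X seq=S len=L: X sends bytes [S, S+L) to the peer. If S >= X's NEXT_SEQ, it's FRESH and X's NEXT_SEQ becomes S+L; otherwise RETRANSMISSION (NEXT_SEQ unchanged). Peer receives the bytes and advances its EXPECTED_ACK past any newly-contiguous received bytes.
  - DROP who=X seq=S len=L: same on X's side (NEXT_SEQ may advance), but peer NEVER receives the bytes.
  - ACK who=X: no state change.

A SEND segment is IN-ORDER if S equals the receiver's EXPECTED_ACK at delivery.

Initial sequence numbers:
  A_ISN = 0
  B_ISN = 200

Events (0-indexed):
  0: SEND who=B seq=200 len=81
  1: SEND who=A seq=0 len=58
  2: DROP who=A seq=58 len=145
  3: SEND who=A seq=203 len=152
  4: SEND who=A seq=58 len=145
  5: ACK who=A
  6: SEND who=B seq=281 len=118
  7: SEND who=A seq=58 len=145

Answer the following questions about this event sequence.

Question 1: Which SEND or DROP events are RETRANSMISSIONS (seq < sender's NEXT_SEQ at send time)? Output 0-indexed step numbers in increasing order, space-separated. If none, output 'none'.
Step 0: SEND seq=200 -> fresh
Step 1: SEND seq=0 -> fresh
Step 2: DROP seq=58 -> fresh
Step 3: SEND seq=203 -> fresh
Step 4: SEND seq=58 -> retransmit
Step 6: SEND seq=281 -> fresh
Step 7: SEND seq=58 -> retransmit

Answer: 4 7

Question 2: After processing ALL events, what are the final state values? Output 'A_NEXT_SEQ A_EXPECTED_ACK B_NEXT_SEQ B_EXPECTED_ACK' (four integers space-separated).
Answer: 355 399 399 355

Derivation:
After event 0: A_seq=0 A_ack=281 B_seq=281 B_ack=0
After event 1: A_seq=58 A_ack=281 B_seq=281 B_ack=58
After event 2: A_seq=203 A_ack=281 B_seq=281 B_ack=58
After event 3: A_seq=355 A_ack=281 B_seq=281 B_ack=58
After event 4: A_seq=355 A_ack=281 B_seq=281 B_ack=355
After event 5: A_seq=355 A_ack=281 B_seq=281 B_ack=355
After event 6: A_seq=355 A_ack=399 B_seq=399 B_ack=355
After event 7: A_seq=355 A_ack=399 B_seq=399 B_ack=355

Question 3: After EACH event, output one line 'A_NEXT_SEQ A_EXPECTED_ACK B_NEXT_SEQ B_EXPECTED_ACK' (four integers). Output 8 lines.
0 281 281 0
58 281 281 58
203 281 281 58
355 281 281 58
355 281 281 355
355 281 281 355
355 399 399 355
355 399 399 355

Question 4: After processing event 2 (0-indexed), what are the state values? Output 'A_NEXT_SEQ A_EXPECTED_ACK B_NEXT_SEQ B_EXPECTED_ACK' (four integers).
After event 0: A_seq=0 A_ack=281 B_seq=281 B_ack=0
After event 1: A_seq=58 A_ack=281 B_seq=281 B_ack=58
After event 2: A_seq=203 A_ack=281 B_seq=281 B_ack=58

203 281 281 58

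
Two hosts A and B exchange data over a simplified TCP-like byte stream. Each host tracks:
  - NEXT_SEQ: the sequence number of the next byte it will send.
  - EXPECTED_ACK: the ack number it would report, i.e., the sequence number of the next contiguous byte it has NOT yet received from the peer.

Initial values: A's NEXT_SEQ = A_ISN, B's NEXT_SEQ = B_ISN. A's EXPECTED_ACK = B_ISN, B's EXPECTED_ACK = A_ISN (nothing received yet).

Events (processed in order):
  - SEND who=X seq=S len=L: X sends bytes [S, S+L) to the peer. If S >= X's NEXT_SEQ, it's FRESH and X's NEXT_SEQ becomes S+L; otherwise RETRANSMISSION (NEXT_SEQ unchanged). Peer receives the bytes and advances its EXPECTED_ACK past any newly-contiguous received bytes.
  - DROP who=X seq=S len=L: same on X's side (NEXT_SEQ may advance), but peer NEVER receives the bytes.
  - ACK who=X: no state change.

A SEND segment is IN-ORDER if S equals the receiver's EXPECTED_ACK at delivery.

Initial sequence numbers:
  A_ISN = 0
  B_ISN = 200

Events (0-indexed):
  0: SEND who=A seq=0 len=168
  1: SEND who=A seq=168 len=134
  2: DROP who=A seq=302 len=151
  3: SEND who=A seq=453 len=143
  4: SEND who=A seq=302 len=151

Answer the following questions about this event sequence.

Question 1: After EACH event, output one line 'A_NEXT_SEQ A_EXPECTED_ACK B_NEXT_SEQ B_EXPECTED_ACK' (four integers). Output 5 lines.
168 200 200 168
302 200 200 302
453 200 200 302
596 200 200 302
596 200 200 596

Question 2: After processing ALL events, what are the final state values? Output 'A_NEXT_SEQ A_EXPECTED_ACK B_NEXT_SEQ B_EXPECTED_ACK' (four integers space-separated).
Answer: 596 200 200 596

Derivation:
After event 0: A_seq=168 A_ack=200 B_seq=200 B_ack=168
After event 1: A_seq=302 A_ack=200 B_seq=200 B_ack=302
After event 2: A_seq=453 A_ack=200 B_seq=200 B_ack=302
After event 3: A_seq=596 A_ack=200 B_seq=200 B_ack=302
After event 4: A_seq=596 A_ack=200 B_seq=200 B_ack=596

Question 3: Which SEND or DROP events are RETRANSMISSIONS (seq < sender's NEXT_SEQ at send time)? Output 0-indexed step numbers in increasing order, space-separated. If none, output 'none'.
Answer: 4

Derivation:
Step 0: SEND seq=0 -> fresh
Step 1: SEND seq=168 -> fresh
Step 2: DROP seq=302 -> fresh
Step 3: SEND seq=453 -> fresh
Step 4: SEND seq=302 -> retransmit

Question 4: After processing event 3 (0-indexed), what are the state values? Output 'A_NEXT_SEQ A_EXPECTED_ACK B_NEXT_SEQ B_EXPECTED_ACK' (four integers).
After event 0: A_seq=168 A_ack=200 B_seq=200 B_ack=168
After event 1: A_seq=302 A_ack=200 B_seq=200 B_ack=302
After event 2: A_seq=453 A_ack=200 B_seq=200 B_ack=302
After event 3: A_seq=596 A_ack=200 B_seq=200 B_ack=302

596 200 200 302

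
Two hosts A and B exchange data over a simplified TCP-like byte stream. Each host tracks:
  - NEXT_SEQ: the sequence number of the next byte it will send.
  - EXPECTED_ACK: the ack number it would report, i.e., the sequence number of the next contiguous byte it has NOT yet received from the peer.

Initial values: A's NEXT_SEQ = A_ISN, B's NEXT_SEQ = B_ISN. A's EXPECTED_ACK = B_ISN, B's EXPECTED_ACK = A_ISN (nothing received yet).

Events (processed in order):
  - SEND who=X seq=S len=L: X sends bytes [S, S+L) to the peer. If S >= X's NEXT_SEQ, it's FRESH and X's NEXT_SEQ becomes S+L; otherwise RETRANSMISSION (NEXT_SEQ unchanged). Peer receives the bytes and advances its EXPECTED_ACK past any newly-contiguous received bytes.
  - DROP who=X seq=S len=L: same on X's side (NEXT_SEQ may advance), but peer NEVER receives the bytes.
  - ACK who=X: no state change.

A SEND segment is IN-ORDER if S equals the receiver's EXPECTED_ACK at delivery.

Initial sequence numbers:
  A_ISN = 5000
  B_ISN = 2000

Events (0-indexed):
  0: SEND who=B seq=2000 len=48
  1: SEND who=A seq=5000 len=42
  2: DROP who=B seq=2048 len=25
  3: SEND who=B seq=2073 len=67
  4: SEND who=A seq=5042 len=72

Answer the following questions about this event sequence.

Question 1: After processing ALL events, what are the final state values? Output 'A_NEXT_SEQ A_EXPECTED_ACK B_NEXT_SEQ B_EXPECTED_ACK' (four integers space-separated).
After event 0: A_seq=5000 A_ack=2048 B_seq=2048 B_ack=5000
After event 1: A_seq=5042 A_ack=2048 B_seq=2048 B_ack=5042
After event 2: A_seq=5042 A_ack=2048 B_seq=2073 B_ack=5042
After event 3: A_seq=5042 A_ack=2048 B_seq=2140 B_ack=5042
After event 4: A_seq=5114 A_ack=2048 B_seq=2140 B_ack=5114

Answer: 5114 2048 2140 5114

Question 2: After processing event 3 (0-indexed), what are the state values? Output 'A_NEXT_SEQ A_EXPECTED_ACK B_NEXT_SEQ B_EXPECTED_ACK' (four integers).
After event 0: A_seq=5000 A_ack=2048 B_seq=2048 B_ack=5000
After event 1: A_seq=5042 A_ack=2048 B_seq=2048 B_ack=5042
After event 2: A_seq=5042 A_ack=2048 B_seq=2073 B_ack=5042
After event 3: A_seq=5042 A_ack=2048 B_seq=2140 B_ack=5042

5042 2048 2140 5042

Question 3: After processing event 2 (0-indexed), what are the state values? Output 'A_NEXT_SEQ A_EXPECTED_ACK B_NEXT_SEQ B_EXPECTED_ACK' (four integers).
After event 0: A_seq=5000 A_ack=2048 B_seq=2048 B_ack=5000
After event 1: A_seq=5042 A_ack=2048 B_seq=2048 B_ack=5042
After event 2: A_seq=5042 A_ack=2048 B_seq=2073 B_ack=5042

5042 2048 2073 5042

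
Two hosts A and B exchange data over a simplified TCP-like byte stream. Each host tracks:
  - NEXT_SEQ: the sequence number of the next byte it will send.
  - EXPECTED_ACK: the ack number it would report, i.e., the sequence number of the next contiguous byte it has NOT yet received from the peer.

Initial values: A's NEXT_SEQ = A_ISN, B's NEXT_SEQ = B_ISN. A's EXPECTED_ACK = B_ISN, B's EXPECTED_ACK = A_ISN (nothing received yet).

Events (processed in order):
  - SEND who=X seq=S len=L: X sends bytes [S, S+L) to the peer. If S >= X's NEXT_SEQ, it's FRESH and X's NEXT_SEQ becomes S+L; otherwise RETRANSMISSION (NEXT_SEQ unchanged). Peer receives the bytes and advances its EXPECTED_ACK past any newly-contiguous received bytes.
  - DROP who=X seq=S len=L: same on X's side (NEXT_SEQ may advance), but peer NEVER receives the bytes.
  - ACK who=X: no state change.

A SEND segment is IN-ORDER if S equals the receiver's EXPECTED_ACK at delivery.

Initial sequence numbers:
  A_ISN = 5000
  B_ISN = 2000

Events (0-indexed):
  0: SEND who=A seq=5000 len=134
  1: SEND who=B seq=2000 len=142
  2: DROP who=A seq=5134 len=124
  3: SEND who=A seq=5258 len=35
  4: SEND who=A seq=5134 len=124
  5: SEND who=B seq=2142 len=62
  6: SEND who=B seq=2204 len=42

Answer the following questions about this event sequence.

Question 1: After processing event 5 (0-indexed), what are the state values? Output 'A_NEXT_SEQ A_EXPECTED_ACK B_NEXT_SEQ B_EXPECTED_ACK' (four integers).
After event 0: A_seq=5134 A_ack=2000 B_seq=2000 B_ack=5134
After event 1: A_seq=5134 A_ack=2142 B_seq=2142 B_ack=5134
After event 2: A_seq=5258 A_ack=2142 B_seq=2142 B_ack=5134
After event 3: A_seq=5293 A_ack=2142 B_seq=2142 B_ack=5134
After event 4: A_seq=5293 A_ack=2142 B_seq=2142 B_ack=5293
After event 5: A_seq=5293 A_ack=2204 B_seq=2204 B_ack=5293

5293 2204 2204 5293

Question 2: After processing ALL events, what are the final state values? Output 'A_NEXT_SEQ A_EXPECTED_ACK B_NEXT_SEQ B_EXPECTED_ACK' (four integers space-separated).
After event 0: A_seq=5134 A_ack=2000 B_seq=2000 B_ack=5134
After event 1: A_seq=5134 A_ack=2142 B_seq=2142 B_ack=5134
After event 2: A_seq=5258 A_ack=2142 B_seq=2142 B_ack=5134
After event 3: A_seq=5293 A_ack=2142 B_seq=2142 B_ack=5134
After event 4: A_seq=5293 A_ack=2142 B_seq=2142 B_ack=5293
After event 5: A_seq=5293 A_ack=2204 B_seq=2204 B_ack=5293
After event 6: A_seq=5293 A_ack=2246 B_seq=2246 B_ack=5293

Answer: 5293 2246 2246 5293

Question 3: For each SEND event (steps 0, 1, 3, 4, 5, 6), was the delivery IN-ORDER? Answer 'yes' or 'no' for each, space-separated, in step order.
Step 0: SEND seq=5000 -> in-order
Step 1: SEND seq=2000 -> in-order
Step 3: SEND seq=5258 -> out-of-order
Step 4: SEND seq=5134 -> in-order
Step 5: SEND seq=2142 -> in-order
Step 6: SEND seq=2204 -> in-order

Answer: yes yes no yes yes yes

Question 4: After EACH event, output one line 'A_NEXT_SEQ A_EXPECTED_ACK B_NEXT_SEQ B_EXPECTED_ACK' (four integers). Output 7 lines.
5134 2000 2000 5134
5134 2142 2142 5134
5258 2142 2142 5134
5293 2142 2142 5134
5293 2142 2142 5293
5293 2204 2204 5293
5293 2246 2246 5293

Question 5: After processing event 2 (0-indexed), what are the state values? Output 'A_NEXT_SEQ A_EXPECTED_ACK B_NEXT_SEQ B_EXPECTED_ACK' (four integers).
After event 0: A_seq=5134 A_ack=2000 B_seq=2000 B_ack=5134
After event 1: A_seq=5134 A_ack=2142 B_seq=2142 B_ack=5134
After event 2: A_seq=5258 A_ack=2142 B_seq=2142 B_ack=5134

5258 2142 2142 5134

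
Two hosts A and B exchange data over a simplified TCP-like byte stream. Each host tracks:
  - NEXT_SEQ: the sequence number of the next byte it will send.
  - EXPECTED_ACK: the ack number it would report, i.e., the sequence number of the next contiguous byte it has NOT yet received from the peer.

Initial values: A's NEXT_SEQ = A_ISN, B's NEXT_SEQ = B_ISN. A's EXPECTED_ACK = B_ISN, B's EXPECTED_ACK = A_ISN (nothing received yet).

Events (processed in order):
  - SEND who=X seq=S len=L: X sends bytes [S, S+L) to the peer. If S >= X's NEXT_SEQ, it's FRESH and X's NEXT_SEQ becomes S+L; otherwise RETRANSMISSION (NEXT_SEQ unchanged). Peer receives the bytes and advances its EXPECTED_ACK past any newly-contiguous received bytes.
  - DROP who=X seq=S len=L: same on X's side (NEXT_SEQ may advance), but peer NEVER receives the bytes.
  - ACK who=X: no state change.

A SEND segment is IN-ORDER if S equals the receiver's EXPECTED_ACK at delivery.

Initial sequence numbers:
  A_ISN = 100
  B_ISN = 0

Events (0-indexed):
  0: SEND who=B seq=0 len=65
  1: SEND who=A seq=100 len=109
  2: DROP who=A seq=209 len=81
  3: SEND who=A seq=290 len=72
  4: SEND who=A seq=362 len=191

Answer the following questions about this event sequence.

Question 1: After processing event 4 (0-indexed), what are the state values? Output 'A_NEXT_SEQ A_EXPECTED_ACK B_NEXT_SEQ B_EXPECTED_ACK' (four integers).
After event 0: A_seq=100 A_ack=65 B_seq=65 B_ack=100
After event 1: A_seq=209 A_ack=65 B_seq=65 B_ack=209
After event 2: A_seq=290 A_ack=65 B_seq=65 B_ack=209
After event 3: A_seq=362 A_ack=65 B_seq=65 B_ack=209
After event 4: A_seq=553 A_ack=65 B_seq=65 B_ack=209

553 65 65 209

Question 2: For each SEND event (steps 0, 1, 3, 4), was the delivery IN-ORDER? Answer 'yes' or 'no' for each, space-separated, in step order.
Answer: yes yes no no

Derivation:
Step 0: SEND seq=0 -> in-order
Step 1: SEND seq=100 -> in-order
Step 3: SEND seq=290 -> out-of-order
Step 4: SEND seq=362 -> out-of-order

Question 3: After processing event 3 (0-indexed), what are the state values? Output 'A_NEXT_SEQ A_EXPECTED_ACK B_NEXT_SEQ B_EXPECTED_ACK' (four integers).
After event 0: A_seq=100 A_ack=65 B_seq=65 B_ack=100
After event 1: A_seq=209 A_ack=65 B_seq=65 B_ack=209
After event 2: A_seq=290 A_ack=65 B_seq=65 B_ack=209
After event 3: A_seq=362 A_ack=65 B_seq=65 B_ack=209

362 65 65 209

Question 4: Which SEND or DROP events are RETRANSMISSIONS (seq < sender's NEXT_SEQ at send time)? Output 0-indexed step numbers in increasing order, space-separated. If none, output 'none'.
Answer: none

Derivation:
Step 0: SEND seq=0 -> fresh
Step 1: SEND seq=100 -> fresh
Step 2: DROP seq=209 -> fresh
Step 3: SEND seq=290 -> fresh
Step 4: SEND seq=362 -> fresh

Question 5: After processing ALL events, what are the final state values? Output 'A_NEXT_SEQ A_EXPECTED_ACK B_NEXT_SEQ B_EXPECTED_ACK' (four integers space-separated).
Answer: 553 65 65 209

Derivation:
After event 0: A_seq=100 A_ack=65 B_seq=65 B_ack=100
After event 1: A_seq=209 A_ack=65 B_seq=65 B_ack=209
After event 2: A_seq=290 A_ack=65 B_seq=65 B_ack=209
After event 3: A_seq=362 A_ack=65 B_seq=65 B_ack=209
After event 4: A_seq=553 A_ack=65 B_seq=65 B_ack=209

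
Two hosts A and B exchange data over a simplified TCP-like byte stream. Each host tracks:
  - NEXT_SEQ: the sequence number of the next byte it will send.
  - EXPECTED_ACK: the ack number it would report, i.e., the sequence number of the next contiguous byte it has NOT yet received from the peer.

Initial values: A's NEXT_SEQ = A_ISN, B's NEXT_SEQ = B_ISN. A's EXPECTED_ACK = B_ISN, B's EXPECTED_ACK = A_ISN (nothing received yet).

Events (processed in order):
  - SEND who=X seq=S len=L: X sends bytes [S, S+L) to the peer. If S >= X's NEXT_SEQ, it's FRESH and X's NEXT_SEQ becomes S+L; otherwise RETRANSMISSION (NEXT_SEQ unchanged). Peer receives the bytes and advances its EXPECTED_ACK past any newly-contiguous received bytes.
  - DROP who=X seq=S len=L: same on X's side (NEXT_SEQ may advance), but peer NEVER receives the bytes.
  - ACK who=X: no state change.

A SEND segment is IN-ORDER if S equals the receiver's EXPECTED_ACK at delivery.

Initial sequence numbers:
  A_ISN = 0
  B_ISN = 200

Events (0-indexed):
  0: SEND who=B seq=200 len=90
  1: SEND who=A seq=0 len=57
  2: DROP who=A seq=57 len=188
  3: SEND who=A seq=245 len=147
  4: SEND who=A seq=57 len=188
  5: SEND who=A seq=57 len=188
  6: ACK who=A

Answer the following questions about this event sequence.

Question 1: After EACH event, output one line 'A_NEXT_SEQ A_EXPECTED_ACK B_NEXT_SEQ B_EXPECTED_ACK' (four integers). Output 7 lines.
0 290 290 0
57 290 290 57
245 290 290 57
392 290 290 57
392 290 290 392
392 290 290 392
392 290 290 392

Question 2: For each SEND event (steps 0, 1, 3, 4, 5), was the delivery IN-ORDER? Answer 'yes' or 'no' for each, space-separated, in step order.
Step 0: SEND seq=200 -> in-order
Step 1: SEND seq=0 -> in-order
Step 3: SEND seq=245 -> out-of-order
Step 4: SEND seq=57 -> in-order
Step 5: SEND seq=57 -> out-of-order

Answer: yes yes no yes no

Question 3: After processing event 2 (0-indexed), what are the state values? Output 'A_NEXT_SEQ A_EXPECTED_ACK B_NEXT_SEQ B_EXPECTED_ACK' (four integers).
After event 0: A_seq=0 A_ack=290 B_seq=290 B_ack=0
After event 1: A_seq=57 A_ack=290 B_seq=290 B_ack=57
After event 2: A_seq=245 A_ack=290 B_seq=290 B_ack=57

245 290 290 57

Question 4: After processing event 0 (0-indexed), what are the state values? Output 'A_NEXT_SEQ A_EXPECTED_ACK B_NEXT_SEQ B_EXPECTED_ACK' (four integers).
After event 0: A_seq=0 A_ack=290 B_seq=290 B_ack=0

0 290 290 0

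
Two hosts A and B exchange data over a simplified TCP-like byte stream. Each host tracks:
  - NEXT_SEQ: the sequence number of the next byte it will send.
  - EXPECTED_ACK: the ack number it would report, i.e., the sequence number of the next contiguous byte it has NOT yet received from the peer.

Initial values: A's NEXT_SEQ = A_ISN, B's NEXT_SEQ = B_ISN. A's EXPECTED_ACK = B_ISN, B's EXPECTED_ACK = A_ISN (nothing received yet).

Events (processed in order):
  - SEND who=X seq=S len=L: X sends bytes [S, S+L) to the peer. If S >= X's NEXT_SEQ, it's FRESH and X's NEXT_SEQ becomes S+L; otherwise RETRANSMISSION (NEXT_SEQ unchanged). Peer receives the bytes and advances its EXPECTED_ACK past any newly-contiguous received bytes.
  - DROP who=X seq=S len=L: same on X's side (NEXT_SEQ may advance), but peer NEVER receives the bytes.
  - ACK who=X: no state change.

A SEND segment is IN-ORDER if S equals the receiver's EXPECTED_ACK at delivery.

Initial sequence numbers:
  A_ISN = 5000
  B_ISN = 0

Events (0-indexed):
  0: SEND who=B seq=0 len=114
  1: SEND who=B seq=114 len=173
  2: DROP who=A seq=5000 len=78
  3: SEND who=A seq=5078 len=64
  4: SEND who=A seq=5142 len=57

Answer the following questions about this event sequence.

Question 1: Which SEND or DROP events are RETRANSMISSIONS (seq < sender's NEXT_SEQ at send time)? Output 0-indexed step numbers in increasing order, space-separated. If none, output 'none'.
Answer: none

Derivation:
Step 0: SEND seq=0 -> fresh
Step 1: SEND seq=114 -> fresh
Step 2: DROP seq=5000 -> fresh
Step 3: SEND seq=5078 -> fresh
Step 4: SEND seq=5142 -> fresh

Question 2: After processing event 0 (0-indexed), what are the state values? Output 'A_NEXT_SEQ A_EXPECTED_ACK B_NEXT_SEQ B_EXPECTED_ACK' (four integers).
After event 0: A_seq=5000 A_ack=114 B_seq=114 B_ack=5000

5000 114 114 5000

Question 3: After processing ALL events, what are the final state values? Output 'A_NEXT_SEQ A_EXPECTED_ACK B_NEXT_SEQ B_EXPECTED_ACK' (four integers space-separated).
Answer: 5199 287 287 5000

Derivation:
After event 0: A_seq=5000 A_ack=114 B_seq=114 B_ack=5000
After event 1: A_seq=5000 A_ack=287 B_seq=287 B_ack=5000
After event 2: A_seq=5078 A_ack=287 B_seq=287 B_ack=5000
After event 3: A_seq=5142 A_ack=287 B_seq=287 B_ack=5000
After event 4: A_seq=5199 A_ack=287 B_seq=287 B_ack=5000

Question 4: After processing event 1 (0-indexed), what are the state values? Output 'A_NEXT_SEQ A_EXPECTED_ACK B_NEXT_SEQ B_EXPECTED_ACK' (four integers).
After event 0: A_seq=5000 A_ack=114 B_seq=114 B_ack=5000
After event 1: A_seq=5000 A_ack=287 B_seq=287 B_ack=5000

5000 287 287 5000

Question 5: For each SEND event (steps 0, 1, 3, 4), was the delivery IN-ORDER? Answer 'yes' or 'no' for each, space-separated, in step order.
Answer: yes yes no no

Derivation:
Step 0: SEND seq=0 -> in-order
Step 1: SEND seq=114 -> in-order
Step 3: SEND seq=5078 -> out-of-order
Step 4: SEND seq=5142 -> out-of-order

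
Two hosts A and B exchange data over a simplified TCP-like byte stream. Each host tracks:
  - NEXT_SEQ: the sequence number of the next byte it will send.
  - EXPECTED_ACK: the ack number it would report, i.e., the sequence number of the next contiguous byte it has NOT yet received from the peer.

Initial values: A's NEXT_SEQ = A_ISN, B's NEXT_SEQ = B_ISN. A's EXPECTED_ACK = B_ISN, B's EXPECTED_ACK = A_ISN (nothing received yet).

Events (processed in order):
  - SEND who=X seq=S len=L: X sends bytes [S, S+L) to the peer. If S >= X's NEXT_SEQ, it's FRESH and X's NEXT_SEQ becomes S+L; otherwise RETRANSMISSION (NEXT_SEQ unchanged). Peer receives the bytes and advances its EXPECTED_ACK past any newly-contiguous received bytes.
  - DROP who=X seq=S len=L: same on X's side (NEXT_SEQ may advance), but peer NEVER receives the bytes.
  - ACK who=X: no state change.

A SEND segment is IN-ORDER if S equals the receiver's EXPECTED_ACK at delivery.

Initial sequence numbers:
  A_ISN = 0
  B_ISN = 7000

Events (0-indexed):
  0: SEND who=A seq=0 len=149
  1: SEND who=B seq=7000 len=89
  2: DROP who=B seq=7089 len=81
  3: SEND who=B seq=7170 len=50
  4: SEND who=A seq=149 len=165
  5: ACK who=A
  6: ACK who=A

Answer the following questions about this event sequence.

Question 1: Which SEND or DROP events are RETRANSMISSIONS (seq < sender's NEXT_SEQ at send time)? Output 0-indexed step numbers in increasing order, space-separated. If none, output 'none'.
Answer: none

Derivation:
Step 0: SEND seq=0 -> fresh
Step 1: SEND seq=7000 -> fresh
Step 2: DROP seq=7089 -> fresh
Step 3: SEND seq=7170 -> fresh
Step 4: SEND seq=149 -> fresh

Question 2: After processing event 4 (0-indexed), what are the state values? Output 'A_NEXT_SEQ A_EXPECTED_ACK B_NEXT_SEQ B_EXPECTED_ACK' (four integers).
After event 0: A_seq=149 A_ack=7000 B_seq=7000 B_ack=149
After event 1: A_seq=149 A_ack=7089 B_seq=7089 B_ack=149
After event 2: A_seq=149 A_ack=7089 B_seq=7170 B_ack=149
After event 3: A_seq=149 A_ack=7089 B_seq=7220 B_ack=149
After event 4: A_seq=314 A_ack=7089 B_seq=7220 B_ack=314

314 7089 7220 314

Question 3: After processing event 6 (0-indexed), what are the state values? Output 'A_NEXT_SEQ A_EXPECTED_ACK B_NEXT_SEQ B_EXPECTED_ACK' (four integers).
After event 0: A_seq=149 A_ack=7000 B_seq=7000 B_ack=149
After event 1: A_seq=149 A_ack=7089 B_seq=7089 B_ack=149
After event 2: A_seq=149 A_ack=7089 B_seq=7170 B_ack=149
After event 3: A_seq=149 A_ack=7089 B_seq=7220 B_ack=149
After event 4: A_seq=314 A_ack=7089 B_seq=7220 B_ack=314
After event 5: A_seq=314 A_ack=7089 B_seq=7220 B_ack=314
After event 6: A_seq=314 A_ack=7089 B_seq=7220 B_ack=314

314 7089 7220 314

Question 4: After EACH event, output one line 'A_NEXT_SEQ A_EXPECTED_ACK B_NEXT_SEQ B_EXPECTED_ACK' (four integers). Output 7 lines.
149 7000 7000 149
149 7089 7089 149
149 7089 7170 149
149 7089 7220 149
314 7089 7220 314
314 7089 7220 314
314 7089 7220 314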